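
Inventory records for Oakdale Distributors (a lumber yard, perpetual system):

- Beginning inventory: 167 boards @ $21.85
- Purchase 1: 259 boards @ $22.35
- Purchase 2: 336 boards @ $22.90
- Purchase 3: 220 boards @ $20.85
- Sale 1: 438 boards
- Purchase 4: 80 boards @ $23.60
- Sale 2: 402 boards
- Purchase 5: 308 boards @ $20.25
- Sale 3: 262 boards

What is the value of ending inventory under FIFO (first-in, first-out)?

Ending inventory = $5,427.00

Sale 1 (438) [FIFO — oldest first]: 167 @ $21.85 + 259 @ $22.35 + 12 @ $22.90 = $9,712.40
Sale 2 (402) [FIFO — oldest first]: 324 @ $22.90 + 78 @ $20.85 = $9,045.90
Sale 3 (262) [FIFO — oldest first]: 142 @ $20.85 + 80 @ $23.60 + 40 @ $20.25 = $5,658.70
Total COGS = $9,712.40 + $9,045.90 + $5,658.70 = $24,417.00
Ending inventory: 268 @ $20.25 = $5,427.00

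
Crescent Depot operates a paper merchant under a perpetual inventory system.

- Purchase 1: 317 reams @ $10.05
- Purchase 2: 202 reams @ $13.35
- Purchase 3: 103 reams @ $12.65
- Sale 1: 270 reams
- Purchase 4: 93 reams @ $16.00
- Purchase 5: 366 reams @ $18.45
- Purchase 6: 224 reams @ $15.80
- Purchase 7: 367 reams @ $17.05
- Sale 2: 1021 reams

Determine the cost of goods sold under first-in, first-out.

Sale 1 (270) [FIFO — oldest first]: 270 @ $10.05 = $2,713.50
Sale 2 (1021) [FIFO — oldest first]: 47 @ $10.05 + 202 @ $13.35 + 103 @ $12.65 + 93 @ $16.00 + 366 @ $18.45 + 210 @ $15.80 = $16,030.70
Total COGS = $2,713.50 + $16,030.70 = $18,744.20
Ending inventory: 14 @ $15.80 + 367 @ $17.05 = $6,478.55
Check: goods available $25,222.75 = COGS $18,744.20 + ending $6,478.55

COGS = $18,744.20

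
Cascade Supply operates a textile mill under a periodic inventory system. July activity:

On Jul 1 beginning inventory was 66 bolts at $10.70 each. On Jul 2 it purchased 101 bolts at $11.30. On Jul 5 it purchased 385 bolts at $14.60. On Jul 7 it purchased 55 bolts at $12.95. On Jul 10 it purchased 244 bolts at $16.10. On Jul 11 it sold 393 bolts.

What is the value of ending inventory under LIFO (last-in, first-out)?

Jul 11, 393 sold [LIFO — newest first]: 244 @ $16.10 + 55 @ $12.95 + 94 @ $14.60 = $6,013.05
Ending inventory: 66 @ $10.70 + 101 @ $11.30 + 291 @ $14.60 = $6,096.10

Ending inventory = $6,096.10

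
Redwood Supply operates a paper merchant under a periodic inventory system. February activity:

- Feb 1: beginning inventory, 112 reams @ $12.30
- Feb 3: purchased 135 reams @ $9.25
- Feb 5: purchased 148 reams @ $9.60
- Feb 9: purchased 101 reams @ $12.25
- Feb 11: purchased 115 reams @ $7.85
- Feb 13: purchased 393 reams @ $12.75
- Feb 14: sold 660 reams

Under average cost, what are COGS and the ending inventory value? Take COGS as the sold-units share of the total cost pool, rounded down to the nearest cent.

COGS = $7,361.16; ending inventory = $3,836.74

Feb 14, sell 660: 660/1004 × $11,197.90 → $7,361.16
Ending inventory (cost pool remaining) = $3,836.74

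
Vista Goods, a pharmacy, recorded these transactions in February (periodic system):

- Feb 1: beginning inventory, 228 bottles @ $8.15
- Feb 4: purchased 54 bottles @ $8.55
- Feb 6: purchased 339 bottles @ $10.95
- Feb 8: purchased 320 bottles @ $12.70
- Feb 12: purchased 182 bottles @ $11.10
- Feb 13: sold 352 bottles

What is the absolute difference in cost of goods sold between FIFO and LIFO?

FIFO COGS: 228 @ $8.15 + 54 @ $8.55 + 70 @ $10.95 = $3,086.40
LIFO COGS: 182 @ $11.10 + 170 @ $12.70 = $4,179.20
Difference = |$3,086.40 − $4,179.20| = $1,092.80

$1,092.80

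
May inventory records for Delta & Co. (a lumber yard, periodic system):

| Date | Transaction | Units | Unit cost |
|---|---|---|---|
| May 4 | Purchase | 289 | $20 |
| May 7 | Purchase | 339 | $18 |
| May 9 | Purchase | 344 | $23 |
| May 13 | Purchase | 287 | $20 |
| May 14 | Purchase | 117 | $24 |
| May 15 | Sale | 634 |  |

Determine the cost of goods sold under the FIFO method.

COGS = $12,020

May 15, 634 sold [FIFO — oldest first]: 289 @ $20 + 339 @ $18 + 6 @ $23 = $12,020
Ending inventory: 338 @ $23 + 287 @ $20 + 117 @ $24 = $16,322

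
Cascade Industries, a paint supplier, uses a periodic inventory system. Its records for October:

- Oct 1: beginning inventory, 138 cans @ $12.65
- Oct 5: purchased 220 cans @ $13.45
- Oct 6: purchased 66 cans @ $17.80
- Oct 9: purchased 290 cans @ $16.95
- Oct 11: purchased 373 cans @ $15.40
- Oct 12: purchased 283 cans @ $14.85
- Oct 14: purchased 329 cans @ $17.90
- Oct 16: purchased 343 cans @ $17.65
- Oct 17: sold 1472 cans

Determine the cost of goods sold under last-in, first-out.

Oct 17, 1472 sold [LIFO — newest first]: 343 @ $17.65 + 329 @ $17.90 + 283 @ $14.85 + 373 @ $15.40 + 144 @ $16.95 = $24,330.60
Ending inventory: 138 @ $12.65 + 220 @ $13.45 + 66 @ $17.80 + 146 @ $16.95 = $8,354.20
Check: goods available $32,684.80 = COGS $24,330.60 + ending $8,354.20

COGS = $24,330.60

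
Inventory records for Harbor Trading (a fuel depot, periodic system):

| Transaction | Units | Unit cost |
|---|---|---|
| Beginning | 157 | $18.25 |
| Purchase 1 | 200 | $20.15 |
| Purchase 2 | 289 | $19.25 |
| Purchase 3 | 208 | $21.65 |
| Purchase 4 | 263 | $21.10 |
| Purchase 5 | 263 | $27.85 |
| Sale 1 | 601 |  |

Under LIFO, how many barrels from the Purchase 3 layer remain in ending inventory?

133

Sale 1 (601) [LIFO — newest first]: 263 @ $27.85 + 263 @ $21.10 + 75 @ $21.65 = $14,497.60
Ending inventory: 157 @ $18.25 + 200 @ $20.15 + 289 @ $19.25 + 133 @ $21.65 = $15,337.95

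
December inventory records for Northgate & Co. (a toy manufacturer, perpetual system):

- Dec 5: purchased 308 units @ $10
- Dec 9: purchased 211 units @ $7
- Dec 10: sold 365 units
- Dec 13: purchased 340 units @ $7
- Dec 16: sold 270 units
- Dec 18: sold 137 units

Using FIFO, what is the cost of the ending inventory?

Dec 10, 365 sold [FIFO — oldest first]: 308 @ $10 + 57 @ $7 = $3,479
Dec 16, 270 sold [FIFO — oldest first]: 154 @ $7 + 116 @ $7 = $1,890
Dec 18, 137 sold [FIFO — oldest first]: 137 @ $7 = $959
Total COGS = $3,479 + $1,890 + $959 = $6,328
Ending inventory: 87 @ $7 = $609
Check: goods available $6,937 = COGS $6,328 + ending $609

Ending inventory = $609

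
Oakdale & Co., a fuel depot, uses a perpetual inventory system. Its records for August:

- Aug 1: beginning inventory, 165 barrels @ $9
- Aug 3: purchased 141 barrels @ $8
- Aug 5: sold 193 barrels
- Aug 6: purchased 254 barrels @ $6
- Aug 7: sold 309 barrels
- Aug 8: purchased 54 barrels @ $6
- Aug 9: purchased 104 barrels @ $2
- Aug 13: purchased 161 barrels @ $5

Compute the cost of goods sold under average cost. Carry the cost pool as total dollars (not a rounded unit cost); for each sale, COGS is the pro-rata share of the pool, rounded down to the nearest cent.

COGS = $3,743.65

After Aug 1: 165 on hand, pool $1,485.00 (≈ $9.0000 each)
After Aug 3: 306 on hand, pool $2,613.00 (≈ $8.5392 each)
Aug 5, sell 193: 193/306 × $2,613.00 → $1,648.06
After Aug 6: 367 on hand, pool $2,488.94 (≈ $6.7819 each)
Aug 7, sell 309: 309/367 × $2,488.94 → $2,095.59
After Aug 8: 112 on hand, pool $717.35 (≈ $6.4049 each)
After Aug 9: 216 on hand, pool $925.35 (≈ $4.2840 each)
After Aug 13: 377 on hand, pool $1,730.35 (≈ $4.5898 each)
Total COGS = $1,648.06 + $2,095.59 = $3,743.65
Ending inventory (cost pool remaining) = $1,730.35
Check: goods available $5,474.00 = COGS $3,743.65 + ending $1,730.35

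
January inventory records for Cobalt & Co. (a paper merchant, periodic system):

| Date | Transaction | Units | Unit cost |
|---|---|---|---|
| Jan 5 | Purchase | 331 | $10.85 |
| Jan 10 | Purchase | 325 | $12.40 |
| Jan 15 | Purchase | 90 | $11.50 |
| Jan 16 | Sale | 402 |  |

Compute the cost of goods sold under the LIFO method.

Jan 16, 402 sold [LIFO — newest first]: 90 @ $11.50 + 312 @ $12.40 = $4,903.80
Ending inventory: 331 @ $10.85 + 13 @ $12.40 = $3,752.55

COGS = $4,903.80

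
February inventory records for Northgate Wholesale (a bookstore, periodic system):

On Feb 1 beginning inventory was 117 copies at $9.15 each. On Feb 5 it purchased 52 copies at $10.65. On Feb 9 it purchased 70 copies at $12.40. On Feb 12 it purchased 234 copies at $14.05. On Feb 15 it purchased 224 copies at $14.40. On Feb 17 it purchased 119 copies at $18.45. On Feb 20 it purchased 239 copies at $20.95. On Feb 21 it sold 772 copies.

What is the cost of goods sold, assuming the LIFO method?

Feb 21, 772 sold [LIFO — newest first]: 239 @ $20.95 + 119 @ $18.45 + 224 @ $14.40 + 190 @ $14.05 = $13,097.70
Ending inventory: 117 @ $9.15 + 52 @ $10.65 + 70 @ $12.40 + 44 @ $14.05 = $3,110.55
Check: goods available $16,208.25 = COGS $13,097.70 + ending $3,110.55

COGS = $13,097.70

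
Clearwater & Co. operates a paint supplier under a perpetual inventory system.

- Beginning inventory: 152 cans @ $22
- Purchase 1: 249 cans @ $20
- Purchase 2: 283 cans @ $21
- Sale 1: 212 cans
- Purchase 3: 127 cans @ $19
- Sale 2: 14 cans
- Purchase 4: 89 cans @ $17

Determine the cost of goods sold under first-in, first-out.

Sale 1 (212) [FIFO — oldest first]: 152 @ $22 + 60 @ $20 = $4,544
Sale 2 (14) [FIFO — oldest first]: 14 @ $20 = $280
Total COGS = $4,544 + $280 = $4,824
Ending inventory: 175 @ $20 + 283 @ $21 + 127 @ $19 + 89 @ $17 = $13,369
Check: goods available $18,193 = COGS $4,824 + ending $13,369

COGS = $4,824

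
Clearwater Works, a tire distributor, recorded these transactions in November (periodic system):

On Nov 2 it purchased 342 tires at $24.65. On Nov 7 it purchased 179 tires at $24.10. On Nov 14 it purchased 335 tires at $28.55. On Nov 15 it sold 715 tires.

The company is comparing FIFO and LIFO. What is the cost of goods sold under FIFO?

FIFO COGS: 342 @ $24.65 + 179 @ $24.10 + 194 @ $28.55 = $18,282.90
LIFO COGS: 335 @ $28.55 + 179 @ $24.10 + 201 @ $24.65 = $18,832.80

COGS = $18,282.90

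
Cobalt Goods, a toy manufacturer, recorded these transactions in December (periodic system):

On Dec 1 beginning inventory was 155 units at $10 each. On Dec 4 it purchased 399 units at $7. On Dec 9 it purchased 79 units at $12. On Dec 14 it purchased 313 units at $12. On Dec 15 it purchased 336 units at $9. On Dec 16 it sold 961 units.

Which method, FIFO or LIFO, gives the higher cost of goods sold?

LIFO

FIFO COGS: 155 @ $10 + 399 @ $7 + 79 @ $12 + 313 @ $12 + 15 @ $9 = $9,182
LIFO COGS: 336 @ $9 + 313 @ $12 + 79 @ $12 + 233 @ $7 = $9,359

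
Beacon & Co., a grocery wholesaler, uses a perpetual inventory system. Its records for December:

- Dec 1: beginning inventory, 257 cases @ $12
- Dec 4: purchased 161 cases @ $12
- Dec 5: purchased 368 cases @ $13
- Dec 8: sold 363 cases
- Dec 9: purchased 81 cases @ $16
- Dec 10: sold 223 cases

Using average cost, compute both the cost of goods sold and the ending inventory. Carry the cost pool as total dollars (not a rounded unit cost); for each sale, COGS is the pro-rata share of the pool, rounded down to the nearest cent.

COGS = $7,432.93; ending inventory = $3,663.07

After Dec 1: 257 on hand, pool $3,084.00 (≈ $12.0000 each)
After Dec 4: 418 on hand, pool $5,016.00 (≈ $12.0000 each)
After Dec 5: 786 on hand, pool $9,800.00 (≈ $12.4682 each)
Dec 8, sell 363: 363/786 × $9,800.00 → $4,525.95
After Dec 9: 504 on hand, pool $6,570.05 (≈ $13.0358 each)
Dec 10, sell 223: 223/504 × $6,570.05 → $2,906.98
Total COGS = $4,525.95 + $2,906.98 = $7,432.93
Ending inventory (cost pool remaining) = $3,663.07
Check: goods available $11,096.00 = COGS $7,432.93 + ending $3,663.07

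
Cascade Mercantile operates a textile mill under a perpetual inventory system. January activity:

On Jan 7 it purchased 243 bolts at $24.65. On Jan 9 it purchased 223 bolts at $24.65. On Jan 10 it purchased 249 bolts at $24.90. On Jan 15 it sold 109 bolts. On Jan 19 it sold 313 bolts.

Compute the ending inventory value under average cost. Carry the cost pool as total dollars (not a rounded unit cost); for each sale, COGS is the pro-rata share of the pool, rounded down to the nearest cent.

Ending inventory = $7,247.97

After Jan 7: 243 on hand, pool $5,989.95 (≈ $24.6500 each)
After Jan 9: 466 on hand, pool $11,486.90 (≈ $24.6500 each)
After Jan 10: 715 on hand, pool $17,687.00 (≈ $24.7371 each)
Jan 15, sell 109: 109/715 × $17,687.00 → $2,696.33
Jan 19, sell 313: 313/606 × $14,990.67 → $7,742.70
Total COGS = $2,696.33 + $7,742.70 = $10,439.03
Ending inventory (cost pool remaining) = $7,247.97
Check: goods available $17,687.00 = COGS $10,439.03 + ending $7,247.97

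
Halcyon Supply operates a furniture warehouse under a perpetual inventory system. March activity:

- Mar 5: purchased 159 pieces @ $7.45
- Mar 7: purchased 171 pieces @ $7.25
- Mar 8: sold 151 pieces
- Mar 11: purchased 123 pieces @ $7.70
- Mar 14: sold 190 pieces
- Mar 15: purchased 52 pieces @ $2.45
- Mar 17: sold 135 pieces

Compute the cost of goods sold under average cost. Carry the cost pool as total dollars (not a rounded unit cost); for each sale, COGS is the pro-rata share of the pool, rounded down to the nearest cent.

COGS = $3,327.92

After Mar 5: 159 on hand, pool $1,184.55 (≈ $7.4500 each)
After Mar 7: 330 on hand, pool $2,424.30 (≈ $7.3464 each)
Mar 8, sell 151: 151/330 × $2,424.30 → $1,109.30
After Mar 11: 302 on hand, pool $2,262.10 (≈ $7.4904 each)
Mar 14, sell 190: 190/302 × $2,262.10 → $1,423.17
After Mar 15: 164 on hand, pool $966.33 (≈ $5.8923 each)
Mar 17, sell 135: 135/164 × $966.33 → $795.45
Total COGS = $1,109.30 + $1,423.17 + $795.45 = $3,327.92
Ending inventory (cost pool remaining) = $170.88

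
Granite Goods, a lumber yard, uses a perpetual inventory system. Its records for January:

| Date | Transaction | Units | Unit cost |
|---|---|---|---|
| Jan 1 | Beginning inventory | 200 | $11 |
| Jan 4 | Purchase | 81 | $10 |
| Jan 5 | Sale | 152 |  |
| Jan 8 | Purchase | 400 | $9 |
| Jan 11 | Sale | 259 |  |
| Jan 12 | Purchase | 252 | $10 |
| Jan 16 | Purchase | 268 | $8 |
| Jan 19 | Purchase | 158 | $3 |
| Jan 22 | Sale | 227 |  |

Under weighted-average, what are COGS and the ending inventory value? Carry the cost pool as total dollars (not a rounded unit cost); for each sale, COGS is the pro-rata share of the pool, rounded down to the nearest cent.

COGS = $5,906.44; ending inventory = $5,841.56

After Jan 1: 200 on hand, pool $2,200.00 (≈ $11.0000 each)
After Jan 4: 281 on hand, pool $3,010.00 (≈ $10.7117 each)
Jan 5, sell 152: 152/281 × $3,010.00 → $1,628.18
After Jan 8: 529 on hand, pool $4,981.82 (≈ $9.4174 each)
Jan 11, sell 259: 259/529 × $4,981.82 → $2,439.11
After Jan 12: 522 on hand, pool $5,062.71 (≈ $9.6987 each)
After Jan 16: 790 on hand, pool $7,206.71 (≈ $9.1224 each)
After Jan 19: 948 on hand, pool $7,680.71 (≈ $8.1020 each)
Jan 22, sell 227: 227/948 × $7,680.71 → $1,839.15
Total COGS = $1,628.18 + $2,439.11 + $1,839.15 = $5,906.44
Ending inventory (cost pool remaining) = $5,841.56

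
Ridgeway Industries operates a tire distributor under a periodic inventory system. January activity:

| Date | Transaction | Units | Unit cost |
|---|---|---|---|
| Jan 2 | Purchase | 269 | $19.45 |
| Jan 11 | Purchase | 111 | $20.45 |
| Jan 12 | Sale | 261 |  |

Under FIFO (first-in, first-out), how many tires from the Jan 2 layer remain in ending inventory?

Jan 12, 261 sold [FIFO — oldest first]: 261 @ $19.45 = $5,076.45
Ending inventory: 8 @ $19.45 + 111 @ $20.45 = $2,425.55

8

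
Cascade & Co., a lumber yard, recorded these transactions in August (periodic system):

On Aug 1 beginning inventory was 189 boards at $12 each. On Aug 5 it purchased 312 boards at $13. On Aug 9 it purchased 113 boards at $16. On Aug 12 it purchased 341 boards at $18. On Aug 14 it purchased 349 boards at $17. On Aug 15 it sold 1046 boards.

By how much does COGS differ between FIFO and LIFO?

$1,221

FIFO COGS: 189 @ $12 + 312 @ $13 + 113 @ $16 + 341 @ $18 + 91 @ $17 = $15,817
LIFO COGS: 349 @ $17 + 341 @ $18 + 113 @ $16 + 243 @ $13 = $17,038
Difference = |$15,817 − $17,038| = $1,221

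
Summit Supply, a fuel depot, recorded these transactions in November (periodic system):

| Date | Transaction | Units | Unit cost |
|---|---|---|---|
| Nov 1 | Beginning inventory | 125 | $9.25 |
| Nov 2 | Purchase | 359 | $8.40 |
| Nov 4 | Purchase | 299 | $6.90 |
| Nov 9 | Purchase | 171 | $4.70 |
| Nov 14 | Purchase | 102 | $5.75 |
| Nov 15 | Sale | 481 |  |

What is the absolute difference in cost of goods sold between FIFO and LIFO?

$1,321.25

FIFO COGS: 125 @ $9.25 + 356 @ $8.40 = $4,146.65
LIFO COGS: 102 @ $5.75 + 171 @ $4.70 + 208 @ $6.90 = $2,825.40
Difference = |$4,146.65 − $2,825.40| = $1,321.25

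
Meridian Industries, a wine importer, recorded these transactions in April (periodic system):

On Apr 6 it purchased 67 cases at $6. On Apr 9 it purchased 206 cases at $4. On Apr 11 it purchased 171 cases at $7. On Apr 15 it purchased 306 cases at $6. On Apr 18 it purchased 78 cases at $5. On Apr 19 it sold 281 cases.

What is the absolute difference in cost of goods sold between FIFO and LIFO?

$326

FIFO COGS: 67 @ $6 + 206 @ $4 + 8 @ $7 = $1,282
LIFO COGS: 78 @ $5 + 203 @ $6 = $1,608
Difference = |$1,282 − $1,608| = $326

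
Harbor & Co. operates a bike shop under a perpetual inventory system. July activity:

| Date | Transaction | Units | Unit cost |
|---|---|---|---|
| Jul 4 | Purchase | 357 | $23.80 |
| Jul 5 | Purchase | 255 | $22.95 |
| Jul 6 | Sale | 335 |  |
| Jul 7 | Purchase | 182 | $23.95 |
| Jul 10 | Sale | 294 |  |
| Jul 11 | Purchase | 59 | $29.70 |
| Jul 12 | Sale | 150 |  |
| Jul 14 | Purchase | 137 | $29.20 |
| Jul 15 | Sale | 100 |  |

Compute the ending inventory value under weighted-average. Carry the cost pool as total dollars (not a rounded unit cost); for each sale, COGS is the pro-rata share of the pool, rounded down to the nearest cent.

Ending inventory = $3,087.06

After Jul 4: 357 on hand, pool $8,496.60 (≈ $23.8000 each)
After Jul 5: 612 on hand, pool $14,348.85 (≈ $23.4458 each)
Jul 6, sell 335: 335/612 × $14,348.85 → $7,854.35
After Jul 7: 459 on hand, pool $10,853.40 (≈ $23.6458 each)
Jul 10, sell 294: 294/459 × $10,853.40 → $6,951.85
After Jul 11: 224 on hand, pool $5,653.85 (≈ $25.2404 each)
Jul 12, sell 150: 150/224 × $5,653.85 → $3,786.06
After Jul 14: 211 on hand, pool $5,868.19 (≈ $27.8113 each)
Jul 15, sell 100: 100/211 × $5,868.19 → $2,781.13
Total COGS = $7,854.35 + $6,951.85 + $3,786.06 + $2,781.13 = $21,373.39
Ending inventory (cost pool remaining) = $3,087.06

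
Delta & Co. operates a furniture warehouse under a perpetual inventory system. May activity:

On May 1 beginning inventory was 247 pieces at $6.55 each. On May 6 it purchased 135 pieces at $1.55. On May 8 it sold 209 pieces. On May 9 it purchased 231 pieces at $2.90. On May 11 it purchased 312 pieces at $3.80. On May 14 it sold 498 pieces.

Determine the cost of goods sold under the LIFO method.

May 8, 209 sold [LIFO — newest first]: 135 @ $1.55 + 74 @ $6.55 = $693.95
May 14, 498 sold [LIFO — newest first]: 312 @ $3.80 + 186 @ $2.90 = $1,725.00
Total COGS = $693.95 + $1,725.00 = $2,418.95
Ending inventory: 173 @ $6.55 + 45 @ $2.90 = $1,263.65
Check: goods available $3,682.60 = COGS $2,418.95 + ending $1,263.65

COGS = $2,418.95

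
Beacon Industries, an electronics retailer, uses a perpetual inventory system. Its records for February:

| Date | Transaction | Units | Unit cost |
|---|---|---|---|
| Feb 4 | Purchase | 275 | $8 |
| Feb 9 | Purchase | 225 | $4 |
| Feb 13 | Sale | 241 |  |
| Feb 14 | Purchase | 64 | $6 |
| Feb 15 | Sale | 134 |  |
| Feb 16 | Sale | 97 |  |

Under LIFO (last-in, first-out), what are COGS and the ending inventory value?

COGS = $2,748; ending inventory = $736

Feb 13, 241 sold [LIFO — newest first]: 225 @ $4 + 16 @ $8 = $1,028
Feb 15, 134 sold [LIFO — newest first]: 64 @ $6 + 70 @ $8 = $944
Feb 16, 97 sold [LIFO — newest first]: 97 @ $8 = $776
Total COGS = $1,028 + $944 + $776 = $2,748
Ending inventory: 92 @ $8 = $736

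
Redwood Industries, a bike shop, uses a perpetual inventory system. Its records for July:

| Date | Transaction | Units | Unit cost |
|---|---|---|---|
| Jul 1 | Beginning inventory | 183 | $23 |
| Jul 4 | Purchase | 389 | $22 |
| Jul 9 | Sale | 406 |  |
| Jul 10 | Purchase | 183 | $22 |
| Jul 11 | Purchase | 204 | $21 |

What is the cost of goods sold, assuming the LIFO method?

Jul 9, 406 sold [LIFO — newest first]: 389 @ $22 + 17 @ $23 = $8,949
Ending inventory: 166 @ $23 + 183 @ $22 + 204 @ $21 = $12,128

COGS = $8,949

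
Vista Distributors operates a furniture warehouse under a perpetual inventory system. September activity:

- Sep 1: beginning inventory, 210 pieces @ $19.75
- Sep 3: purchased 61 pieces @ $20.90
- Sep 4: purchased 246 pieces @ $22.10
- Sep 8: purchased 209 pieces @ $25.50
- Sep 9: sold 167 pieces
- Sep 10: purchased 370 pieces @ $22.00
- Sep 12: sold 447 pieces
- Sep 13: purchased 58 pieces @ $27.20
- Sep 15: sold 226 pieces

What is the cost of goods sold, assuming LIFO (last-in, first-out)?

COGS = $19,533.40

Sep 9, 167 sold [LIFO — newest first]: 167 @ $25.50 = $4,258.50
Sep 12, 447 sold [LIFO — newest first]: 370 @ $22.00 + 42 @ $25.50 + 35 @ $22.10 = $9,984.50
Sep 15, 226 sold [LIFO — newest first]: 58 @ $27.20 + 168 @ $22.10 = $5,290.40
Total COGS = $4,258.50 + $9,984.50 + $5,290.40 = $19,533.40
Ending inventory: 210 @ $19.75 + 61 @ $20.90 + 43 @ $22.10 = $6,372.70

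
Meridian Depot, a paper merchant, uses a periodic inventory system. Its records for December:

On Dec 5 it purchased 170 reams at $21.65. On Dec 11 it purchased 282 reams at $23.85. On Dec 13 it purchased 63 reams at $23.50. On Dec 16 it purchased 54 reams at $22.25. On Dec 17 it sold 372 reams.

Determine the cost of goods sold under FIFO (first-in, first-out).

Dec 17, 372 sold [FIFO — oldest first]: 170 @ $21.65 + 202 @ $23.85 = $8,498.20
Ending inventory: 80 @ $23.85 + 63 @ $23.50 + 54 @ $22.25 = $4,590.00
Check: goods available $13,088.20 = COGS $8,498.20 + ending $4,590.00

COGS = $8,498.20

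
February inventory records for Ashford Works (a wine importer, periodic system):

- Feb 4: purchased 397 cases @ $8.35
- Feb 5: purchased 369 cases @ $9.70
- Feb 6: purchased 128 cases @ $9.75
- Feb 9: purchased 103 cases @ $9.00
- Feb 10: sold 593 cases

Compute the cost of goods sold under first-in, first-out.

COGS = $5,216.15

Feb 10, 593 sold [FIFO — oldest first]: 397 @ $8.35 + 196 @ $9.70 = $5,216.15
Ending inventory: 173 @ $9.70 + 128 @ $9.75 + 103 @ $9.00 = $3,853.10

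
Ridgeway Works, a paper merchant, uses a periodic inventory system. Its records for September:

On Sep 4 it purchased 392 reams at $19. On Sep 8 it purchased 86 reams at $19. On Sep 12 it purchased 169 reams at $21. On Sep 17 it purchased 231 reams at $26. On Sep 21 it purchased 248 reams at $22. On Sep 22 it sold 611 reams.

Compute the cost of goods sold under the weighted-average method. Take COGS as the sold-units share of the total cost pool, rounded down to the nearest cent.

Sep 22, sell 611: 611/1126 × $24,093.00 → $13,073.55
Ending inventory (cost pool remaining) = $11,019.45

COGS = $13,073.55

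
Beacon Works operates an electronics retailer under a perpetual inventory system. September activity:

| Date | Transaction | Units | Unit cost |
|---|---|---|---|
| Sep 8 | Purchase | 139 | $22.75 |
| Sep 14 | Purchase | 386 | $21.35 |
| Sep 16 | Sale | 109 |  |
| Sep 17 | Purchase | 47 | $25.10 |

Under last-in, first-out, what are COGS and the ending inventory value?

COGS = $2,327.15; ending inventory = $10,255.90

Sep 16, 109 sold [LIFO — newest first]: 109 @ $21.35 = $2,327.15
Ending inventory: 139 @ $22.75 + 277 @ $21.35 + 47 @ $25.10 = $10,255.90
Check: goods available $12,583.05 = COGS $2,327.15 + ending $10,255.90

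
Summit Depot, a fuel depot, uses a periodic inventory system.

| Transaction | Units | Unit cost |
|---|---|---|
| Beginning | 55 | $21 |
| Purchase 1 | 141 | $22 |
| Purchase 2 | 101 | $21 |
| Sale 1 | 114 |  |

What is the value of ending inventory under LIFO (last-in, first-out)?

Sale 1 (114) [LIFO — newest first]: 101 @ $21 + 13 @ $22 = $2,407
Ending inventory: 55 @ $21 + 128 @ $22 = $3,971
Check: goods available $6,378 = COGS $2,407 + ending $3,971

Ending inventory = $3,971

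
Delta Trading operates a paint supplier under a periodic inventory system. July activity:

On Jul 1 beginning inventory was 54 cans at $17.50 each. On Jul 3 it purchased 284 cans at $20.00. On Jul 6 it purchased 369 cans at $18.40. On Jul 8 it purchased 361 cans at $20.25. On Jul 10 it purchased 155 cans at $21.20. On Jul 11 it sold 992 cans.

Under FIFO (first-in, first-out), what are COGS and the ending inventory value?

Jul 11, 992 sold [FIFO — oldest first]: 54 @ $17.50 + 284 @ $20.00 + 369 @ $18.40 + 285 @ $20.25 = $19,185.85
Ending inventory: 76 @ $20.25 + 155 @ $21.20 = $4,825.00

COGS = $19,185.85; ending inventory = $4,825.00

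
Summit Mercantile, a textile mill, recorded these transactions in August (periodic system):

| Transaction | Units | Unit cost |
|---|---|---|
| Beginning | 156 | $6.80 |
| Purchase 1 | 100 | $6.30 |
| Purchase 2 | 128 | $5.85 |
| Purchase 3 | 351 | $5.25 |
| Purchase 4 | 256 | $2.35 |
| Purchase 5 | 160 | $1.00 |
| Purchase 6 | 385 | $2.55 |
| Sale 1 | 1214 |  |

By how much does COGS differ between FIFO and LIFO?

FIFO COGS: 156 @ $6.80 + 100 @ $6.30 + 128 @ $5.85 + 351 @ $5.25 + 256 @ $2.35 + 160 @ $1.00 + 63 @ $2.55 = $5,204.60
LIFO COGS: 385 @ $2.55 + 160 @ $1.00 + 256 @ $2.35 + 351 @ $5.25 + 62 @ $5.85 = $3,948.80
Difference = |$5,204.60 − $3,948.80| = $1,255.80

$1,255.80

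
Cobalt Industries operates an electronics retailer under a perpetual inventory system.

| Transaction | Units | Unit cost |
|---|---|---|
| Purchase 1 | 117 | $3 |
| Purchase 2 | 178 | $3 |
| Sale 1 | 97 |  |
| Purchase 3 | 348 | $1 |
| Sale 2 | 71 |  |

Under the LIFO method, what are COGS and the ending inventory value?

Sale 1 (97) [LIFO — newest first]: 97 @ $3 = $291
Sale 2 (71) [LIFO — newest first]: 71 @ $1 = $71
Total COGS = $291 + $71 = $362
Ending inventory: 117 @ $3 + 81 @ $3 + 277 @ $1 = $871
Check: goods available $1,233 = COGS $362 + ending $871

COGS = $362; ending inventory = $871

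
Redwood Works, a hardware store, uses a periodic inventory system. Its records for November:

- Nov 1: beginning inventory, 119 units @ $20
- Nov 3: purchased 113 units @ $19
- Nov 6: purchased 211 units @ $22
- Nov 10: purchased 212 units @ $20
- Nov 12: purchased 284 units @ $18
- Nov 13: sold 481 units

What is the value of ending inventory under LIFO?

Ending inventory = $9,469

Nov 13, 481 sold [LIFO — newest first]: 284 @ $18 + 197 @ $20 = $9,052
Ending inventory: 119 @ $20 + 113 @ $19 + 211 @ $22 + 15 @ $20 = $9,469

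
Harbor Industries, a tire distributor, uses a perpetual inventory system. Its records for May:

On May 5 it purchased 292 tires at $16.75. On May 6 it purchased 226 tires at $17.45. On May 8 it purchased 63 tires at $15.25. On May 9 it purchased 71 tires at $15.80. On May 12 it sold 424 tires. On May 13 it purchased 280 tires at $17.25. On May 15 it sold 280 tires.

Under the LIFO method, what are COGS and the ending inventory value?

COGS = $11,928.25; ending inventory = $3,819.00

May 12, 424 sold [LIFO — newest first]: 71 @ $15.80 + 63 @ $15.25 + 226 @ $17.45 + 64 @ $16.75 = $7,098.25
May 15, 280 sold [LIFO — newest first]: 280 @ $17.25 = $4,830.00
Total COGS = $7,098.25 + $4,830.00 = $11,928.25
Ending inventory: 228 @ $16.75 = $3,819.00
Check: goods available $15,747.25 = COGS $11,928.25 + ending $3,819.00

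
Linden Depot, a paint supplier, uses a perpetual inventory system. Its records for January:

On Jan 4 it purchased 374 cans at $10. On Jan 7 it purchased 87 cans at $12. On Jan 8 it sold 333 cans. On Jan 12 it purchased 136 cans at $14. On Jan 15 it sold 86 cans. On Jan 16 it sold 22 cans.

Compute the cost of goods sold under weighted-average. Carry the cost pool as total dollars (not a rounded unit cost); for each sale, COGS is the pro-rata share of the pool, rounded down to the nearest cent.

After Jan 4: 374 on hand, pool $3,740.00 (≈ $10.0000 each)
After Jan 7: 461 on hand, pool $4,784.00 (≈ $10.3774 each)
Jan 8, sell 333: 333/461 × $4,784.00 → $3,455.68
After Jan 12: 264 on hand, pool $3,232.32 (≈ $12.2436 each)
Jan 15, sell 86: 86/264 × $3,232.32 → $1,052.95
Jan 16, sell 22: 22/178 × $2,179.37 → $269.36
Total COGS = $3,455.68 + $1,052.95 + $269.36 = $4,777.99
Ending inventory (cost pool remaining) = $1,910.01

COGS = $4,777.99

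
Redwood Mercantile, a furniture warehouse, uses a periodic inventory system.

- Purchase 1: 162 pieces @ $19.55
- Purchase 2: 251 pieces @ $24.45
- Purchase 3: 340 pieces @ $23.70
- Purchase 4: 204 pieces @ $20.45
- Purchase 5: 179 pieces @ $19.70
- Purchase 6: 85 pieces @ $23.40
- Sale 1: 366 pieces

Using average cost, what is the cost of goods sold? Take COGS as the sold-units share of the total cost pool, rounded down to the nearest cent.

COGS = $8,108.09

Sale 1, sell 366: 366/1221 × $27,049.15 → $8,108.09
Ending inventory (cost pool remaining) = $18,941.06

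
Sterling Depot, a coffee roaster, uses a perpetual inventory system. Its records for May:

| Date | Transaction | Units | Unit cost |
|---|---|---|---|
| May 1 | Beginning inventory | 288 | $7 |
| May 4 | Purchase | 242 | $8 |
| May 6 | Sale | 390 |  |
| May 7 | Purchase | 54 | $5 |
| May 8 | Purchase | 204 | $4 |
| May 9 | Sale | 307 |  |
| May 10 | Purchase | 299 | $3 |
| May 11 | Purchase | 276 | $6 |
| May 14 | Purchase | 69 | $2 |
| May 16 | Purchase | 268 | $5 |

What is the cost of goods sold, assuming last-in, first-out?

May 6, 390 sold [LIFO — newest first]: 242 @ $8 + 148 @ $7 = $2,972
May 9, 307 sold [LIFO — newest first]: 204 @ $4 + 54 @ $5 + 49 @ $7 = $1,429
Total COGS = $2,972 + $1,429 = $4,401
Ending inventory: 91 @ $7 + 299 @ $3 + 276 @ $6 + 69 @ $2 + 268 @ $5 = $4,668

COGS = $4,401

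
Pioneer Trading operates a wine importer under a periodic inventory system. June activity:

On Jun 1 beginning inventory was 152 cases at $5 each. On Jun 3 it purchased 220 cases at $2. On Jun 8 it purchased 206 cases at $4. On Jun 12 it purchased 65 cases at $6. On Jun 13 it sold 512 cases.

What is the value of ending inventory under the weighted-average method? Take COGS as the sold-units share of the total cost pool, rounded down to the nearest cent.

Ending inventory = $491.82

Jun 13, sell 512: 512/643 × $2,414.00 → $1,922.18
Ending inventory (cost pool remaining) = $491.82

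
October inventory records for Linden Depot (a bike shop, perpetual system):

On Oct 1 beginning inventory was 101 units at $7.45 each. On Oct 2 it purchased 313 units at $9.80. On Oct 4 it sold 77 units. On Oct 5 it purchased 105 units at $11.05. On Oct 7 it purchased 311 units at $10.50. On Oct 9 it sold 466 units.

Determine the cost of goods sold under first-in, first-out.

COGS = $5,232.10

Oct 4, 77 sold [FIFO — oldest first]: 77 @ $7.45 = $573.65
Oct 9, 466 sold [FIFO — oldest first]: 24 @ $7.45 + 313 @ $9.80 + 105 @ $11.05 + 24 @ $10.50 = $4,658.45
Total COGS = $573.65 + $4,658.45 = $5,232.10
Ending inventory: 287 @ $10.50 = $3,013.50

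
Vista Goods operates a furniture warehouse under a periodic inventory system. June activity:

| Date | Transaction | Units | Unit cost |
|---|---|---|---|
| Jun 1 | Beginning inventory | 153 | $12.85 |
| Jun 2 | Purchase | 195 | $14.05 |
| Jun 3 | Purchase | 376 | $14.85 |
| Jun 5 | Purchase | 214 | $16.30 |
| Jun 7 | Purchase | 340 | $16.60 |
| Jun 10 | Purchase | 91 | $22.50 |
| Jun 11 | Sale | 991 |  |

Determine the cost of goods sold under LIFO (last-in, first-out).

Jun 11, 991 sold [LIFO — newest first]: 91 @ $22.50 + 340 @ $16.60 + 214 @ $16.30 + 346 @ $14.85 = $16,317.80
Ending inventory: 153 @ $12.85 + 195 @ $14.05 + 30 @ $14.85 = $5,151.30

COGS = $16,317.80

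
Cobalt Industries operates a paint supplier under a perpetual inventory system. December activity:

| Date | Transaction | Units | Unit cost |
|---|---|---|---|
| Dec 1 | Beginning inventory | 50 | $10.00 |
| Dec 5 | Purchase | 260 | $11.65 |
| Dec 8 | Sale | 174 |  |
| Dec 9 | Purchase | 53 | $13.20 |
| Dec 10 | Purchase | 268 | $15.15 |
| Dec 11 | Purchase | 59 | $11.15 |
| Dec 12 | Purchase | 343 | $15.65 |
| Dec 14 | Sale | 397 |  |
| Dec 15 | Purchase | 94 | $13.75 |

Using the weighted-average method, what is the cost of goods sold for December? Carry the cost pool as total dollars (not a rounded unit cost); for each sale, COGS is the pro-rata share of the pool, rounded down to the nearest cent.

After Dec 1: 50 on hand, pool $500.00 (≈ $10.0000 each)
After Dec 5: 310 on hand, pool $3,529.00 (≈ $11.3839 each)
Dec 8, sell 174: 174/310 × $3,529.00 → $1,980.79
After Dec 9: 189 on hand, pool $2,247.81 (≈ $11.8932 each)
After Dec 10: 457 on hand, pool $6,308.01 (≈ $13.8031 each)
After Dec 11: 516 on hand, pool $6,965.86 (≈ $13.4997 each)
After Dec 12: 859 on hand, pool $12,333.81 (≈ $14.3583 each)
Dec 14, sell 397: 397/859 × $12,333.81 → $5,700.25
After Dec 15: 556 on hand, pool $7,926.06 (≈ $14.2555 each)
Total COGS = $1,980.79 + $5,700.25 = $7,681.04
Ending inventory (cost pool remaining) = $7,926.06

COGS = $7,681.04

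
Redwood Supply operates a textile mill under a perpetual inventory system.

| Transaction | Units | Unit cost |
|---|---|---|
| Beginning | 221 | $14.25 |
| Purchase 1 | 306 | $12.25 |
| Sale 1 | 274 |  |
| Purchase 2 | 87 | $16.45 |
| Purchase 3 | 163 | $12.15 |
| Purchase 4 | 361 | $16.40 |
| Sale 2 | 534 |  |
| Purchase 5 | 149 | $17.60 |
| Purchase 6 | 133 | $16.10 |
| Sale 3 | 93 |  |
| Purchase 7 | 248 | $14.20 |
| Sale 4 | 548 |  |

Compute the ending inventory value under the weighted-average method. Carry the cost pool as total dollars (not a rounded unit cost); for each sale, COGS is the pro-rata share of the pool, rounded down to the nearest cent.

After Beginning: 221 on hand, pool $3,149.25 (≈ $14.2500 each)
After Purchase 1: 527 on hand, pool $6,897.75 (≈ $13.0887 each)
Sale 1, sell 274: 274/527 × $6,897.75 → $3,586.30
After Purchase 2: 340 on hand, pool $4,742.60 (≈ $13.9488 each)
After Purchase 3: 503 on hand, pool $6,723.05 (≈ $13.3659 each)
After Purchase 4: 864 on hand, pool $12,643.45 (≈ $14.6336 each)
Sale 2, sell 534: 534/864 × $12,643.45 → $7,814.35
After Purchase 5: 479 on hand, pool $7,451.50 (≈ $15.5564 each)
After Purchase 6: 612 on hand, pool $9,592.80 (≈ $15.6745 each)
Sale 3, sell 93: 93/612 × $9,592.80 → $1,457.72
After Purchase 7: 767 on hand, pool $11,656.68 (≈ $15.1978 each)
Sale 4, sell 548: 548/767 × $11,656.68 → $8,328.37
Total COGS = $3,586.30 + $7,814.35 + $1,457.72 + $8,328.37 = $21,186.74
Ending inventory (cost pool remaining) = $3,328.31

Ending inventory = $3,328.31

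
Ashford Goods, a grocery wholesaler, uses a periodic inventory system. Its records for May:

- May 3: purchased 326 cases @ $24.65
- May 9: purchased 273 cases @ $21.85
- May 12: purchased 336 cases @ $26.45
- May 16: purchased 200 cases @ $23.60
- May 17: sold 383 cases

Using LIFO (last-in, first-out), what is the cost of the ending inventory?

Ending inventory = $18,047.80

May 17, 383 sold [LIFO — newest first]: 200 @ $23.60 + 183 @ $26.45 = $9,560.35
Ending inventory: 326 @ $24.65 + 273 @ $21.85 + 153 @ $26.45 = $18,047.80
Check: goods available $27,608.15 = COGS $9,560.35 + ending $18,047.80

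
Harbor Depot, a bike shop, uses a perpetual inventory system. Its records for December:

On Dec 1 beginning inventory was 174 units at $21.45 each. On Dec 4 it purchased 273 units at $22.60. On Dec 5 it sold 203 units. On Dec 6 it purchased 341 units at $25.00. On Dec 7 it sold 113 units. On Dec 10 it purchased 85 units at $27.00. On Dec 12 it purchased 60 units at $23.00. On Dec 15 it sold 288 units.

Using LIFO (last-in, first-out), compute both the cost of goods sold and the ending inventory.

Dec 5, 203 sold [LIFO — newest first]: 203 @ $22.60 = $4,587.80
Dec 7, 113 sold [LIFO — newest first]: 113 @ $25.00 = $2,825.00
Dec 15, 288 sold [LIFO — newest first]: 60 @ $23.00 + 85 @ $27.00 + 143 @ $25.00 = $7,250.00
Total COGS = $4,587.80 + $2,825.00 + $7,250.00 = $14,662.80
Ending inventory: 174 @ $21.45 + 70 @ $22.60 + 85 @ $25.00 = $7,439.30

COGS = $14,662.80; ending inventory = $7,439.30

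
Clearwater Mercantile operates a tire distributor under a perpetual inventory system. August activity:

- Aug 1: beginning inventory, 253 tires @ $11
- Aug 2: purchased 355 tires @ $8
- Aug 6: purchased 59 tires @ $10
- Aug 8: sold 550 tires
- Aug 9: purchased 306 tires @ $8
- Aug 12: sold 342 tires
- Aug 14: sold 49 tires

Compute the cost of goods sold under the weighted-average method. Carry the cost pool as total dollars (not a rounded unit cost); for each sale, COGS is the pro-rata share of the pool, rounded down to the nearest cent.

COGS = $8,393.36

After Aug 1: 253 on hand, pool $2,783.00 (≈ $11.0000 each)
After Aug 2: 608 on hand, pool $5,623.00 (≈ $9.2484 each)
After Aug 6: 667 on hand, pool $6,213.00 (≈ $9.3148 each)
Aug 8, sell 550: 550/667 × $6,213.00 → $5,123.16
After Aug 9: 423 on hand, pool $3,537.84 (≈ $8.3637 each)
Aug 12, sell 342: 342/423 × $3,537.84 → $2,860.38
Aug 14, sell 49: 49/81 × $677.46 → $409.82
Total COGS = $5,123.16 + $2,860.38 + $409.82 = $8,393.36
Ending inventory (cost pool remaining) = $267.64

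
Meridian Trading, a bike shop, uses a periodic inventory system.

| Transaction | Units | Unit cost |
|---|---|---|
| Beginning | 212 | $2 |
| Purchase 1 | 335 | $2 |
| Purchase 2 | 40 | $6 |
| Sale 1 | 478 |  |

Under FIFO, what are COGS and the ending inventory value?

COGS = $956; ending inventory = $378

Sale 1 (478) [FIFO — oldest first]: 212 @ $2 + 266 @ $2 = $956
Ending inventory: 69 @ $2 + 40 @ $6 = $378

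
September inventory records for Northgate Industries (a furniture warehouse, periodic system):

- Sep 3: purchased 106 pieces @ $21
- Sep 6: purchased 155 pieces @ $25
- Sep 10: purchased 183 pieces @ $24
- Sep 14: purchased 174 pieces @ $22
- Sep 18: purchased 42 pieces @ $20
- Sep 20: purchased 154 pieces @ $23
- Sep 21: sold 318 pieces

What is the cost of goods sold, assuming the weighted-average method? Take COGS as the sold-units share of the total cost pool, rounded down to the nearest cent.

Sep 21, sell 318: 318/814 × $18,703.00 → $7,306.57
Ending inventory (cost pool remaining) = $11,396.43

COGS = $7,306.57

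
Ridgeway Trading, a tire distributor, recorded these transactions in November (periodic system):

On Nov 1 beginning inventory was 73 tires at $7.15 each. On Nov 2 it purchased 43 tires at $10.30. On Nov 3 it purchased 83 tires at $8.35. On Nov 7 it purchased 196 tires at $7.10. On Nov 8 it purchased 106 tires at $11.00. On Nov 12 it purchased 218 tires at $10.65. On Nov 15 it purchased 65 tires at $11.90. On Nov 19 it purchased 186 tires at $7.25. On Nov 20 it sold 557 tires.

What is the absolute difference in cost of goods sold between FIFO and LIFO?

$599.80

FIFO COGS: 73 @ $7.15 + 43 @ $10.30 + 83 @ $8.35 + 196 @ $7.10 + 106 @ $11.00 + 56 @ $10.65 = $4,811.90
LIFO COGS: 186 @ $7.25 + 65 @ $11.90 + 218 @ $10.65 + 88 @ $11.00 = $5,411.70
Difference = |$4,811.90 − $5,411.70| = $599.80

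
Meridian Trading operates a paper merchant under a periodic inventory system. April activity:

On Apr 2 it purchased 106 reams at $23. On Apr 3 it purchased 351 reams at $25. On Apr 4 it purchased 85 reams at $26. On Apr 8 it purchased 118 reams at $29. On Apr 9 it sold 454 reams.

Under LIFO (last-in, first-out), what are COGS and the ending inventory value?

COGS = $11,907; ending inventory = $4,938

Apr 9, 454 sold [LIFO — newest first]: 118 @ $29 + 85 @ $26 + 251 @ $25 = $11,907
Ending inventory: 106 @ $23 + 100 @ $25 = $4,938
Check: goods available $16,845 = COGS $11,907 + ending $4,938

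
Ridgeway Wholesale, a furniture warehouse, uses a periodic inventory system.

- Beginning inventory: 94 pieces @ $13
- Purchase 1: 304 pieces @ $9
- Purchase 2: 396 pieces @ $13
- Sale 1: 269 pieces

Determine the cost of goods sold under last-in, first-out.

Sale 1 (269) [LIFO — newest first]: 269 @ $13 = $3,497
Ending inventory: 94 @ $13 + 304 @ $9 + 127 @ $13 = $5,609

COGS = $3,497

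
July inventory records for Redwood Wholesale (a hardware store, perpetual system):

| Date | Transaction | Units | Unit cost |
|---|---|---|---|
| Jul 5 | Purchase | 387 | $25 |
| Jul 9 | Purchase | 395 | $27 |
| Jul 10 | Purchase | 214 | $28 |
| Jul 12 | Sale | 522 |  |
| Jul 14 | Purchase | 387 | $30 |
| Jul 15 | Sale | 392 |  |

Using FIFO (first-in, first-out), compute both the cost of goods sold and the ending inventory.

Jul 12, 522 sold [FIFO — oldest first]: 387 @ $25 + 135 @ $27 = $13,320
Jul 15, 392 sold [FIFO — oldest first]: 260 @ $27 + 132 @ $28 = $10,716
Total COGS = $13,320 + $10,716 = $24,036
Ending inventory: 82 @ $28 + 387 @ $30 = $13,906
Check: goods available $37,942 = COGS $24,036 + ending $13,906

COGS = $24,036; ending inventory = $13,906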